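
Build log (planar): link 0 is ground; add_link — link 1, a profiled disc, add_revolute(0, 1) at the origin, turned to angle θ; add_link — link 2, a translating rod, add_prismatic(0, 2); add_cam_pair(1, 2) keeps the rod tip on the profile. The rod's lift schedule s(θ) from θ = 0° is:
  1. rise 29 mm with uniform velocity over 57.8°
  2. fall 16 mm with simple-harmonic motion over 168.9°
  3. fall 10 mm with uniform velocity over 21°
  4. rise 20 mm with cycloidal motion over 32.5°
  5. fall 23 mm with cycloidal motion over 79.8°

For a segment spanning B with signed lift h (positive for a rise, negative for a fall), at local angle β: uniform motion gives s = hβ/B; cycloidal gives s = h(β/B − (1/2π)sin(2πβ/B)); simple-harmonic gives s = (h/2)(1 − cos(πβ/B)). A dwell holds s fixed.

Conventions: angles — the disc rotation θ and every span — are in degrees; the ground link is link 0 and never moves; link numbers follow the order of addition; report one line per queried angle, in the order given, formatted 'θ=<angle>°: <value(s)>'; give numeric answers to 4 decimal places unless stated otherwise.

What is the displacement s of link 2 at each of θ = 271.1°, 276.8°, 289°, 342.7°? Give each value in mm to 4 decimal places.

seg 1 [0°–57.8°] uniform, h=29: full span → s += 29 → s = 29.0000
seg 2 [57.8°–226.7°] simple-harmonic, h=-16: full span → s += -16 → s = 13.0000
seg 3 [226.7°–247.7°] uniform, h=-10: full span → s += -10 → s = 3.0000
seg 4 [247.7°–280.2°] cycloidal, h=20: θ=271.1° here. β=23.4, B=32.5. 20·(0.7200 − sin(2π·0.7200)/(2π)) = 17.5267 → s = 20.5267
seg 4 [247.7°–280.2°] cycloidal, h=20: θ=276.8° here. β=29.1, B=32.5. 20·(0.8954 − sin(2π·0.8954)/(2π)) = 19.8526 → s = 22.8526
seg 4 [247.7°–280.2°] cycloidal, h=20: full span → s += 20 → s = 23.0000
seg 5 [280.2°–360°] cycloidal, h=-23: θ=289° here. β=8.8, B=79.8. -23·(0.1103 − sin(2π·0.1103)/(2π)) = -0.1981 → s = 22.8019
seg 5 [280.2°–360°] cycloidal, h=-23: θ=342.7° here. β=62.5, B=79.8. -23·(0.7832 − sin(2π·0.7832)/(2π)) = -21.5950 → s = 1.4050

θ=271.1°: 20.5267
θ=276.8°: 22.8526
θ=289°: 22.8019
θ=342.7°: 1.4050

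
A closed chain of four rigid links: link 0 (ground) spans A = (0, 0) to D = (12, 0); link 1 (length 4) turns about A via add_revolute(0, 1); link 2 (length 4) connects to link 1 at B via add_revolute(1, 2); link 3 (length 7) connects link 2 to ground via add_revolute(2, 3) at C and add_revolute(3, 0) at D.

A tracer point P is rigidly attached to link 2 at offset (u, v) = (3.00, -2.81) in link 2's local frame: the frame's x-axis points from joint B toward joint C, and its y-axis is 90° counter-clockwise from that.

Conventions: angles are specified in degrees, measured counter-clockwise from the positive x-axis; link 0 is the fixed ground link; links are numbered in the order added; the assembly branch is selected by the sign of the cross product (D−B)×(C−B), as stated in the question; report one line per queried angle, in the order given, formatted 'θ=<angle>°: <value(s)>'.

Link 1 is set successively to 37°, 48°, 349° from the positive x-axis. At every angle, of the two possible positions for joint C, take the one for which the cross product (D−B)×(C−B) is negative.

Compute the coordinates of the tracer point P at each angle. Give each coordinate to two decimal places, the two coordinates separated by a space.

A=(0,0), D=(12.00,0)
θ=37°: B = A + 4.00·(cos37°, sin37°) = (3.1945, 2.4073)
θ=37°: |BD| = 9.1286
θ=37°: circle(B,4.00) ∩ circle(D,7.00): a=2.7568, h=2.8983
θ=37°:   candidates: C₊=(6.6180,4.4760) cross=26.457; C₋=(5.0894,-1.1154) cross=-26.457
θ=37°:   branch - wants cross < 0 → take C=(5.0894,-1.1154) (cross=-26.457)
θ=37°: ex = (C−B)/|BC| = (0.4737,-0.8807); ey = (0.8807,0.4737)
θ=37°: P = B + 3.00·ex + -2.81·ey = (2.1410,-1.5659)
θ=48°: B = A + 4.00·(cos48°, sin48°) = (2.6765, 2.9726)
θ=48°: |BD| = 9.7859
θ=48°: circle(B,4.00) ∩ circle(D,7.00): a=3.2068, h=2.3909
θ=48°:   candidates: C₊=(6.4581,4.2763) cross=23.397; C₋=(5.0056,-0.2794) cross=-23.397
θ=48°:   branch - wants cross < 0 → take C=(5.0056,-0.2794) (cross=-23.397)
θ=48°: ex = (C−B)/|BC| = (0.5823,-0.8130); ey = (0.8130,0.5823)
θ=48°: P = B + 3.00·ex + -2.81·ey = (2.1388,-1.1026)
θ=349°: B = A + 4.00·(cos349°, sin349°) = (3.9265, -0.7632)
θ=349°: |BD| = 8.1095
θ=349°: circle(B,4.00) ∩ circle(D,7.00): a=2.0201, h=3.4524
θ=349°:   candidates: C₊=(5.6127,2.8640) cross=27.997; C₋=(6.2626,-4.0102) cross=-27.997
θ=349°:   branch - wants cross < 0 → take C=(6.2626,-4.0102) (cross=-27.997)
θ=349°: ex = (C−B)/|BC| = (0.5840,-0.8117); ey = (0.8117,0.5840)
θ=349°: P = B + 3.00·ex + -2.81·ey = (3.3975,-4.8395)

θ=37°: 2.14 -1.57
θ=48°: 2.14 -1.10
θ=349°: 3.40 -4.84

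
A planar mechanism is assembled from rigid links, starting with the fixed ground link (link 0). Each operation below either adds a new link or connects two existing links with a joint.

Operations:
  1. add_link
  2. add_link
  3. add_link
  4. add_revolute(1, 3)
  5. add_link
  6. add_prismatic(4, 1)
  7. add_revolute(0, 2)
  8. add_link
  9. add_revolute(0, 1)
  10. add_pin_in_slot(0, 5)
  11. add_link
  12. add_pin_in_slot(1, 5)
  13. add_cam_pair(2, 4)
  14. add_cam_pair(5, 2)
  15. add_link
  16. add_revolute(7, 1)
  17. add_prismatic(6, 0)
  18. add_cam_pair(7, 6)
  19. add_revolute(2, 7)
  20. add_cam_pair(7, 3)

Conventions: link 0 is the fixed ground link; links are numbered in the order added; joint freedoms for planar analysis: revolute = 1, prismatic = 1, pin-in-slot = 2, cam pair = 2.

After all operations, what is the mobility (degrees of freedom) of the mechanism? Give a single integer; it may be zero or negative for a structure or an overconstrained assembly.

link 0 = ground. State L|J1|J2 = 1|0|0
+link1  2|0|0
+link2  3|0|0
+link3  4|0|0
R(1,3) f=1→J1  4|1|0
+link4  5|1|0
P(4,1) f=1→J1  5|2|0
R(0,2) f=1→J1  5|3|0
+link5  6|3|0
R(0,1) f=1→J1  6|4|0
PS(0,5) f=2→J2  6|4|1
+link6  7|4|1
PS(1,5) f=2→J2  7|4|2
C(2,4) f=2→J2  7|4|3
C(5,2) f=2→J2  7|4|4
+link7  8|4|4
R(7,1) f=1→J1  8|5|4
P(6,0) f=1→J1  8|6|4
C(7,6) f=2→J2  8|6|5
R(2,7) f=1→J1  8|7|5
C(7,3) f=2→J2  8|7|6
M = 3(8−1)−2·7−6 = 21−14−6 = 1

M = 1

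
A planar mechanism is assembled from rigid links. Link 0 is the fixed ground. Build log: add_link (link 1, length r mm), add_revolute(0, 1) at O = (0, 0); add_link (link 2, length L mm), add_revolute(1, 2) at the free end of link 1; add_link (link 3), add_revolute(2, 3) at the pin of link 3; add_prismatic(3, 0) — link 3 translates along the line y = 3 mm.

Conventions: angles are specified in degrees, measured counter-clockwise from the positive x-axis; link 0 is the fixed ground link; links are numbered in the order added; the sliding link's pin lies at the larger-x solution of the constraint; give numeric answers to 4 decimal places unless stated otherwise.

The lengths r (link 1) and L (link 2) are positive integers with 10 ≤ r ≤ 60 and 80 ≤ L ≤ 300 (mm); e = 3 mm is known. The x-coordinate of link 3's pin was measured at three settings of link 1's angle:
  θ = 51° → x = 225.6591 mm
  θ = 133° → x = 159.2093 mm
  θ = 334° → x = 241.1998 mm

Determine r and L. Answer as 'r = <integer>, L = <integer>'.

constraint per measurement: (x − r cos θ)² + (r sin θ − e)² = L²
subtracting the θ₁ and θ₂ equations cancels the r² and L² terms:
r = (x₁² − x₂²) / (2[(x₁cos θ₁ + e sin θ₁) − (x₂cos θ₂ + e sin θ₂)]) = 51.0000 → r = 51
L² = (x₁ − r cos θ₁)² + (r sin θ₁ − e)² = 38809.0117 → L = 197.0000 → L = 197
check at θ₃=334°: x = 241.1998 (printed 241.1998) ✓

r = 51, L = 197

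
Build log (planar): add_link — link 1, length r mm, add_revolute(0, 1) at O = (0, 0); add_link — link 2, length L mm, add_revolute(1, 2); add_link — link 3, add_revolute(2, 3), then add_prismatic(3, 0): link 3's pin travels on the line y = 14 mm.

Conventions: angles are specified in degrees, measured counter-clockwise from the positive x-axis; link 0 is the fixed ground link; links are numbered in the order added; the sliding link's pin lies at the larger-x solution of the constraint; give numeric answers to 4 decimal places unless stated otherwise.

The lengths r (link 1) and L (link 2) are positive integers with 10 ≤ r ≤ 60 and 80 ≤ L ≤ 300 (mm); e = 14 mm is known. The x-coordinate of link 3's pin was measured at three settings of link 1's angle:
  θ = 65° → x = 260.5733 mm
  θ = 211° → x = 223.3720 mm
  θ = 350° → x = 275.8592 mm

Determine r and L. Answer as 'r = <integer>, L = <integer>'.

constraint per measurement: (x − r cos θ)² + (r sin θ − e)² = L²
subtracting the θ₁ and θ₂ equations cancels the r² and L² terms:
r = (x₁² − x₂²) / (2[(x₁cos θ₁ + e sin θ₁) − (x₂cos θ₂ + e sin θ₂)]) = 28.0000 → r = 28
L² = (x₁ − r cos θ₁)² + (r sin θ₁ − e)² = 62001.0094 → L = 249.0000 → L = 249
check at θ₃=350°: x = 275.8592 (printed 275.8592) ✓

r = 28, L = 249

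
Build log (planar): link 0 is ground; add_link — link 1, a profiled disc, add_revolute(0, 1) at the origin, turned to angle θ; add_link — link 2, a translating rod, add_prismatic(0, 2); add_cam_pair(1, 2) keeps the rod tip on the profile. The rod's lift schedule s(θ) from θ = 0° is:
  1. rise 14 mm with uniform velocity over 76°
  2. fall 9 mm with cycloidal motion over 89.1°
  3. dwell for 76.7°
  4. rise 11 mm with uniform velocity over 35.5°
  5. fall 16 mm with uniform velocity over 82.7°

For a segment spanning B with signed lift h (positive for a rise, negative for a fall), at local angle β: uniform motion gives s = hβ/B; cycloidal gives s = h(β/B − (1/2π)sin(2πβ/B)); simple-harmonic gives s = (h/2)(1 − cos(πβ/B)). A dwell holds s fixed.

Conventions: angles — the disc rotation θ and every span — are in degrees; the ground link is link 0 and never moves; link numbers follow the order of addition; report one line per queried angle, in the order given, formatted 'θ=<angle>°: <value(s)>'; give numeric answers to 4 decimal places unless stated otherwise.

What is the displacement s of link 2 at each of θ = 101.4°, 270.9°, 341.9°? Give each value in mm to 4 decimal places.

seg 1 [0°–76°] uniform, h=14: full span → s += 14 → s = 14.0000
seg 2 [76°–165.1°] cycloidal, h=-9: θ=101.4° here. β=25.4, B=89.1. -9·(0.2851 − sin(2π·0.2851)/(2π)) = -1.1679 → s = 12.8321
seg 2 [76°–165.1°] cycloidal, h=-9: full span → s += -9 → s = 5.0000
seg 3 [165.1°–241.8°] dwell: s stays 5.0000
seg 4 [241.8°–277.3°] uniform, h=11: θ=270.9° here. β=29.1, B=35.5. 11·29.1/35.5 = 9.0169 → s = 14.0169
seg 4 [241.8°–277.3°] uniform, h=11: full span → s += 11 → s = 16.0000
seg 5 [277.3°–360°] uniform, h=-16: θ=341.9° here. β=64.6, B=82.7. -16·64.6/82.7 = -12.4982 → s = 3.5018

θ=101.4°: 12.8321
θ=270.9°: 14.0169
θ=341.9°: 3.5018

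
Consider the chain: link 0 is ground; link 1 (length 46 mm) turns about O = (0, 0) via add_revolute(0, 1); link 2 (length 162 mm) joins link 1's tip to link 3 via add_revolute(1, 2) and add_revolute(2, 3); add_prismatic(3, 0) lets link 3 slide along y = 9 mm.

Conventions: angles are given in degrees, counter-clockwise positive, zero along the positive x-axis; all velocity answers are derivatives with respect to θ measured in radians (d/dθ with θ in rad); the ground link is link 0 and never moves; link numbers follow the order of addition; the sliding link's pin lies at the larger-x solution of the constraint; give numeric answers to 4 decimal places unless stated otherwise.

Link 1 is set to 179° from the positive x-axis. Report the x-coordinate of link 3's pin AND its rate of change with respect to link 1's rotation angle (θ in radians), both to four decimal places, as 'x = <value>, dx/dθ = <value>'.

geometry: r = 46 mm, L = 162 mm, e = 9 mm
crank pin P = (r cos θ, r sin θ) = (-45.992994, 0.802811)
h = r sin θ − e = 0.802811 − 9 = -8.197189
x = r cos θ + √(L² − h²) = -45.992994 + 161.792478 = 115.799484
dx/dθ = −r sin θ − h·r cos θ/√(L² − h²) (θ in radians; h = -8.197189) = -3.133038

x = 115.7995, dx/dθ = -3.1330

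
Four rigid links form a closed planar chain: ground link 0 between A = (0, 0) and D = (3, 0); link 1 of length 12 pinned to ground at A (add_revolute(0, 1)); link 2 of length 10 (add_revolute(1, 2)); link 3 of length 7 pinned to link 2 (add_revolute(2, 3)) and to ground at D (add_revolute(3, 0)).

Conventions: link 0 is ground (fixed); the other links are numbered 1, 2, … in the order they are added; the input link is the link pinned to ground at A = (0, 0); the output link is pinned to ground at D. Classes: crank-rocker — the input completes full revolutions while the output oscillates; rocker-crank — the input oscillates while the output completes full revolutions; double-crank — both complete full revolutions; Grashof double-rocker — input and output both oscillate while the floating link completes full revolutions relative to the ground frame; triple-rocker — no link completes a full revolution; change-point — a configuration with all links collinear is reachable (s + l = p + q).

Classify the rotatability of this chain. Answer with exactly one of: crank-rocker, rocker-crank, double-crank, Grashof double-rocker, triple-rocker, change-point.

lengths: ground=3, input=12, coupler=10, output=7
sorted: s=3 (shortest), l=12 (longest), p+q=17
s + l = 15 vs p + q = 17
s + l < p + q (Grashof) with shortest = ground link → double-crank

double-crank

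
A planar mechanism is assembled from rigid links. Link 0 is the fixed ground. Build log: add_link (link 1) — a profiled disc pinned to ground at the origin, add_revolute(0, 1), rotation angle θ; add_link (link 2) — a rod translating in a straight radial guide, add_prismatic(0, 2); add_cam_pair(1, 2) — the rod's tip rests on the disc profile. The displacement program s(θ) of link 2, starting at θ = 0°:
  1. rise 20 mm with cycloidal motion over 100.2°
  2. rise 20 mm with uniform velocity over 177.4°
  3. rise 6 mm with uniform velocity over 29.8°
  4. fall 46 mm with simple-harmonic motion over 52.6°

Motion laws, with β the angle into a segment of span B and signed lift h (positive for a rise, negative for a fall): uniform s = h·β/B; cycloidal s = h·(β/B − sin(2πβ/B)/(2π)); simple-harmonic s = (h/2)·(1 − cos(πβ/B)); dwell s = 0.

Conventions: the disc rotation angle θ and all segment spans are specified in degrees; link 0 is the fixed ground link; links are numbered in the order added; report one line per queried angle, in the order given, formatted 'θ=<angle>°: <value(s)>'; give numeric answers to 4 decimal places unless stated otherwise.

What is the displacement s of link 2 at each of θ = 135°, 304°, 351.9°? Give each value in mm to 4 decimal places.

seg 1 [0°–100.2°] cycloidal, h=20: full span → s += 20 → s = 20.0000
seg 2 [100.2°–277.6°] uniform, h=20: θ=135° here. β=34.8, B=177.4. 20·34.8/177.4 = 3.9233 → s = 23.9233
seg 2 [100.2°–277.6°] uniform, h=20: full span → s += 20 → s = 40.0000
seg 3 [277.6°–307.4°] uniform, h=6: θ=304° here. β=26.4, B=29.8. 6·26.4/29.8 = 5.3154 → s = 45.3154
seg 3 [277.6°–307.4°] uniform, h=6: full span → s += 6 → s = 46.0000
seg 4 [307.4°–360°] simple-harmonic, h=-46: θ=351.9° here. β=44.5, B=52.6. -46/2·(1 − cos(π·0.8460)) = -43.3606 → s = 2.6394

θ=135°: 23.9233
θ=304°: 45.3154
θ=351.9°: 2.6394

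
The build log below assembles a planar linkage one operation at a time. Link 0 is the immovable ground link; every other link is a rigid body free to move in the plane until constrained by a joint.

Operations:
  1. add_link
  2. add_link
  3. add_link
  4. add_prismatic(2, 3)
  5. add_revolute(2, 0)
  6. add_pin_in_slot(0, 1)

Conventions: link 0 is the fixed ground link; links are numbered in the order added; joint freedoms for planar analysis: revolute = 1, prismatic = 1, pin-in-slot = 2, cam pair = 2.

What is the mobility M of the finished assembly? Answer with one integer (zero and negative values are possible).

link 0 = ground. State L|J1|J2 = 1|0|0
+link1  2|0|0
+link2  3|0|0
+link3  4|0|0
P(2,3) f=1→J1  4|1|0
R(2,0) f=1→J1  4|2|0
PS(0,1) f=2→J2  4|2|1
M = 3(4−1)−2·2−1 = 9−4−1 = 4

M = 4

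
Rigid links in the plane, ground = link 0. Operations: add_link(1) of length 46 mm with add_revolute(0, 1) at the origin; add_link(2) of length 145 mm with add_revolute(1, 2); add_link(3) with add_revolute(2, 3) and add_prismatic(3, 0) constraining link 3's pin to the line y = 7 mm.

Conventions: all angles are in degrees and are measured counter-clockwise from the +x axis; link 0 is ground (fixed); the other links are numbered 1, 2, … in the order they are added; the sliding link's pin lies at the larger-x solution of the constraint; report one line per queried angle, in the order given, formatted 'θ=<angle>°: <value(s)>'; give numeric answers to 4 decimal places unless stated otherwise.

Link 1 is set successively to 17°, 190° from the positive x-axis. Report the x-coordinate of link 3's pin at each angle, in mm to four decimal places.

geometry: r = 46 mm, L = 145 mm, e = 7 mm
θ=17°: crank pin P = (r cos θ, r sin θ) = (43.990019, 13.449098)
θ=17°: h = r sin θ − e = 13.449098 − 7 = 6.449098
θ=17°: x = r cos θ + √(L² − h²) = 43.990019 + 144.856512 = 188.846531
θ=190°: crank pin P = (r cos θ, r sin θ) = (-45.301157, -7.987816)
θ=190°: h = r sin θ − e = -7.987816 − 7 = -14.987816
θ=190°: x = r cos θ + √(L² − h²) = -45.301157 + 144.223318 = 98.922161

θ=17°: 188.8465
θ=190°: 98.9222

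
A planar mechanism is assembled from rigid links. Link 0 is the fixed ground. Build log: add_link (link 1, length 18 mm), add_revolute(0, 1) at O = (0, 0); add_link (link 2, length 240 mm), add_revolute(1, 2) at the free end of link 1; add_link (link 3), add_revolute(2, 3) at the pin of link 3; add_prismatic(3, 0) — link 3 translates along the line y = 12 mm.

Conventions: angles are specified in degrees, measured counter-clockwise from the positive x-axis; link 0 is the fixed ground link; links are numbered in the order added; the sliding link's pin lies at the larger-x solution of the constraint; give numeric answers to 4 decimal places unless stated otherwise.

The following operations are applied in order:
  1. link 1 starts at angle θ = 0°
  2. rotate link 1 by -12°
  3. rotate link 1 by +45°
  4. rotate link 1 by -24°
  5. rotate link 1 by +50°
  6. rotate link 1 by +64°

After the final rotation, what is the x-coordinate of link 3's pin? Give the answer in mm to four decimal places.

geometry: r = 18 mm, L = 240 mm, e = 12 mm; θ starts at 0°
rotate link 1 by -12°: θ ← 0° -12° = -12°
rotate link 1 by +45°: θ ← -12° +45° = 33°
rotate link 1 by -24°: θ ← 33° -24° = 9°
rotate link 1 by +50°: θ ← 9° +50° = 59°
rotate link 1 by +64°: θ ← 59° +64° = 123°
crank pin P = (r cos θ, r sin θ) = (-9.803503, 15.096070)
h = r sin θ − e = 15.096070 − 12 = 3.096070
x = r cos θ + √(L² − h²) = -9.803503 + 239.980029 = 230.176526

230.1765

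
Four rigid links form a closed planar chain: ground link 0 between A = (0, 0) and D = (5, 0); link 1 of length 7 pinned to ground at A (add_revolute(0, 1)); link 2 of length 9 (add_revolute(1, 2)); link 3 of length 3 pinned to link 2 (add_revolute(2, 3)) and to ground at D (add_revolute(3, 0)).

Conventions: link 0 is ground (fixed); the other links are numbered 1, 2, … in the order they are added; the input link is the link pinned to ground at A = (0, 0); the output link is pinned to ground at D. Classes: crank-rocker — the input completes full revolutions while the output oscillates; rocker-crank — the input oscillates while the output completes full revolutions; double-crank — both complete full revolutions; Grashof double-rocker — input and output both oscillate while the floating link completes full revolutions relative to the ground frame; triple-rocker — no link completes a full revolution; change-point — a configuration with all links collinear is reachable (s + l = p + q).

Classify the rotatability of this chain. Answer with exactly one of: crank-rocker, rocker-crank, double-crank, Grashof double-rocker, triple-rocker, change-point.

lengths: ground=5, input=7, coupler=9, output=3
sorted: s=3 (shortest), l=9 (longest), p+q=12
s + l = 12 vs p + q = 12
s + l = p + q → change-point (collinear configuration reachable)

change-point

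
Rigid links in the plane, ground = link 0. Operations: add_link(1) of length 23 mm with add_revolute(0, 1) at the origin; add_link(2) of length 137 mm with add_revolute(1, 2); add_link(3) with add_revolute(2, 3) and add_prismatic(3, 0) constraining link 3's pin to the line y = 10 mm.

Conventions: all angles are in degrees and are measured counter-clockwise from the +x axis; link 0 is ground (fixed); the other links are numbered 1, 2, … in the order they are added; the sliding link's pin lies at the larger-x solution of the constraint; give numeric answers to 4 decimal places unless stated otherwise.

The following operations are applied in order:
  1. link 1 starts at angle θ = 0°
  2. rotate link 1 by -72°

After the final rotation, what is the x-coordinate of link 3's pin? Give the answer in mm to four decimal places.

geometry: r = 23 mm, L = 137 mm, e = 10 mm; θ starts at 0°
rotate link 1 by -72°: θ ← 0° -72° = -72°
crank pin P = (r cos θ, r sin θ) = (7.107391, -21.874300)
h = r sin θ − e = -21.874300 − 10 = -31.874300
x = r cos θ + √(L² − h²) = 7.107391 + 133.240493 = 140.347884

140.3479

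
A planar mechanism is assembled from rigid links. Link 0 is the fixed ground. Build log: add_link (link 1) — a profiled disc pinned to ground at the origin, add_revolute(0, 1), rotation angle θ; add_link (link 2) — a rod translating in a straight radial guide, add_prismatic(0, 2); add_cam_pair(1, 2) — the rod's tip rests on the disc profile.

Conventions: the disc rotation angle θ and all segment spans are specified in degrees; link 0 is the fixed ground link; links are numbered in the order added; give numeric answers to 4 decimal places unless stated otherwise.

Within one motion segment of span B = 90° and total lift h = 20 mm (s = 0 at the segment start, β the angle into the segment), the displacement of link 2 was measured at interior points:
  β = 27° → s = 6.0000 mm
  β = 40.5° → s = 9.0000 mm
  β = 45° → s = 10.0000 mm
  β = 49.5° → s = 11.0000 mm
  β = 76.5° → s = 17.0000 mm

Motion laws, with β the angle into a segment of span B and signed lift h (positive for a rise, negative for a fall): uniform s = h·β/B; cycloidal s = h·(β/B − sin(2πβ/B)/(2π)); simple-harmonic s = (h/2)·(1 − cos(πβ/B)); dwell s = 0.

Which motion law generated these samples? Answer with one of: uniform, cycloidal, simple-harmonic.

candidates at β/B = r: uniform s = h·r (linear in β); cycloidal s = h·(r − sin(2πr)/(2π)); simple-harmonic s = (h/2)(1 − cos(πr))
β=27°: printed 6.0000 | uniform 6.0000, cycloidal 2.9727, simple-harmonic 4.1221
β=40.5°: printed 9.0000 | uniform 9.0000, cycloidal 8.0164, simple-harmonic 8.4357
β=45°: printed 10.0000 | uniform 10.0000, cycloidal 10.0000, simple-harmonic 10.0000
β=49.5°: printed 11.0000 | uniform 11.0000, cycloidal 11.9836, simple-harmonic 11.5643
β=76.5°: printed 17.0000 | uniform 17.0000, cycloidal 19.5752, simple-harmonic 18.9101
only one law matches every sample → uniform

uniform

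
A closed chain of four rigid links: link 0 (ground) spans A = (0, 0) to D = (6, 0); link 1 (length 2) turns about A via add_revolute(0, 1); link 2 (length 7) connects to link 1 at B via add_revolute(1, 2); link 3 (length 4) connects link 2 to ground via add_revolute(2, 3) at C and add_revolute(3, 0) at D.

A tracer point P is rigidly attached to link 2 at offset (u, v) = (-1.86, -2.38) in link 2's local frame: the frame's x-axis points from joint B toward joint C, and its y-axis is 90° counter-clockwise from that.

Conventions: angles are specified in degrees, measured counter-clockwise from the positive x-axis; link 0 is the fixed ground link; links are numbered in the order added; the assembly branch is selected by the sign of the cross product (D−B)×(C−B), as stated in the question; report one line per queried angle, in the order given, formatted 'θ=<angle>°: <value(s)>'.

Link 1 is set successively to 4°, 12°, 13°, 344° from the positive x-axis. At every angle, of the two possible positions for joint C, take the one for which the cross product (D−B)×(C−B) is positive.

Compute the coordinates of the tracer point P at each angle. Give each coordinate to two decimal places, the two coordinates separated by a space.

A=(0,0), D=(6.00,0)
θ=4°: B = A + 2.00·(cos4°, sin4°) = (1.9951, 0.1395)
θ=4°: |BD| = 4.0073
θ=4°: circle(B,7.00) ∩ circle(D,4.00): a=6.1211, h=3.3958
θ=4°:   candidates: C₊=(8.2308,3.3202) cross=13.608; C₋=(7.9943,-3.4674) cross=-13.608
θ=4°:   branch + wants cross > 0 → take C=(8.2308,3.3202) (cross=13.608)
θ=4°: ex = (C−B)/|BC| = (0.8908,0.4544); ey = (-0.4544,0.8908)
θ=4°: P = B + -1.86·ex + -2.38·ey = (1.4197,-2.8258)
θ=12°: B = A + 2.00·(cos12°, sin12°) = (1.9563, 0.4158)
θ=12°: |BD| = 4.0650
θ=12°: circle(B,7.00) ∩ circle(D,4.00): a=6.0915, h=3.4487
θ=12°:   candidates: C₊=(8.3686,3.2233) cross=14.019; C₋=(7.6631,-3.6379) cross=-14.019
θ=12°:   branch + wants cross > 0 → take C=(8.3686,3.2233) (cross=14.019)
θ=12°: ex = (C−B)/|BC| = (0.9160,0.4011); ey = (-0.4011,0.9160)
θ=12°: P = B + -1.86·ex + -2.38·ey = (1.2070,-2.5104)
θ=13°: B = A + 2.00·(cos13°, sin13°) = (1.9487, 0.4499)
θ=13°: |BD| = 4.0762
θ=13°: circle(B,7.00) ∩ circle(D,4.00): a=6.0860, h=3.4584
θ=13°:   candidates: C₊=(8.3793,3.2154) cross=14.097; C₋=(7.6158,-3.6591) cross=-14.097
θ=13°:   branch + wants cross > 0 → take C=(8.3793,3.2154) (cross=14.097)
θ=13°: ex = (C−B)/|BC| = (0.9186,0.3951); ey = (-0.3951,0.9186)
θ=13°: P = B + -1.86·ex + -2.38·ey = (1.1803,-2.4713)
θ=344°: B = A + 2.00·(cos344°, sin344°) = (1.9225, -0.5513)
θ=344°: |BD| = 4.1146
θ=344°: circle(B,7.00) ∩ circle(D,4.00): a=6.0674, h=3.4909
θ=344°:   candidates: C₊=(7.4675,3.7211) cross=14.364; C₋=(8.4030,-3.1978) cross=-14.364
θ=344°:   branch + wants cross > 0 → take C=(7.4675,3.7211) (cross=14.364)
θ=344°: ex = (C−B)/|BC| = (0.7921,0.6103); ey = (-0.6103,0.7921)
θ=344°: P = B + -1.86·ex + -2.38·ey = (1.9017,-3.5718)

θ=4°: 1.42 -2.83
θ=12°: 1.21 -2.51
θ=13°: 1.18 -2.47
θ=344°: 1.90 -3.57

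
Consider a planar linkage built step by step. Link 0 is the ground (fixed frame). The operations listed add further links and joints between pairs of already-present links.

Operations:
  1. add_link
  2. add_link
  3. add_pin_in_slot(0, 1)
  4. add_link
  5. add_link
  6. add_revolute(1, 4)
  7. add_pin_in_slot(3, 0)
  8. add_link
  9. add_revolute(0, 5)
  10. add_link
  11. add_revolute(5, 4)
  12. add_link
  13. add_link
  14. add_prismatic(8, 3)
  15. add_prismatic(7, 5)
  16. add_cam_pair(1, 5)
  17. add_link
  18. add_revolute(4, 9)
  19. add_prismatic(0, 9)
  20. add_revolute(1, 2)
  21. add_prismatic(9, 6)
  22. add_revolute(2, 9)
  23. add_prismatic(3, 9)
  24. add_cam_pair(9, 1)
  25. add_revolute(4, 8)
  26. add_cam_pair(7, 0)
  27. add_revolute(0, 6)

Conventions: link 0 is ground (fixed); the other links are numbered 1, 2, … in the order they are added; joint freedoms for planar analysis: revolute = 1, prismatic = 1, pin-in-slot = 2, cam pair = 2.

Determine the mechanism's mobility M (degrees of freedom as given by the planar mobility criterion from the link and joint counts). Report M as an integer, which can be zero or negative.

link 0 = ground. State L|J1|J2 = 1|0|0
+link1  2|0|0
+link2  3|0|0
PS(0,1) f=2→J2  3|0|1
+link3  4|0|1
+link4  5|0|1
R(1,4) f=1→J1  5|1|1
PS(3,0) f=2→J2  5|1|2
+link5  6|1|2
R(0,5) f=1→J1  6|2|2
+link6  7|2|2
R(5,4) f=1→J1  7|3|2
+link7  8|3|2
+link8  9|3|2
P(8,3) f=1→J1  9|4|2
P(7,5) f=1→J1  9|5|2
C(1,5) f=2→J2  9|5|3
+link9  10|5|3
R(4,9) f=1→J1  10|6|3
P(0,9) f=1→J1  10|7|3
R(1,2) f=1→J1  10|8|3
P(9,6) f=1→J1  10|9|3
R(2,9) f=1→J1  10|10|3
P(3,9) f=1→J1  10|11|3
C(9,1) f=2→J2  10|11|4
R(4,8) f=1→J1  10|12|4
C(7,0) f=2→J2  10|12|5
R(0,6) f=1→J1  10|13|5
M = 3(10−1)−2·13−5 = 27−26−5 = -4

M = -4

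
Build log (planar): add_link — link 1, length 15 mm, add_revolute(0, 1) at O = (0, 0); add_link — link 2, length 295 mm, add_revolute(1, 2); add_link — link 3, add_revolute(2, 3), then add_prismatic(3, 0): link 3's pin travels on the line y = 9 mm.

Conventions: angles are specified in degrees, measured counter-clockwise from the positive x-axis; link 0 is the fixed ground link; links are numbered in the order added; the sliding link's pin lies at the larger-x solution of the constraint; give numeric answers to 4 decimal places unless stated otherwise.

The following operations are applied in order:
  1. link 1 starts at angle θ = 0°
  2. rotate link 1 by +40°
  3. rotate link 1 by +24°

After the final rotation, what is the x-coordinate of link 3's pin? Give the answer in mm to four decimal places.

geometry: r = 15 mm, L = 295 mm, e = 9 mm; θ starts at 0°
rotate link 1 by +40°: θ ← 0° +40° = 40°
rotate link 1 by +24°: θ ← 40° +24° = 64°
crank pin P = (r cos θ, r sin θ) = (6.575567, 13.481911)
h = r sin θ − e = 13.481911 − 9 = 4.481911
x = r cos θ + √(L² − h²) = 6.575567 + 294.965951 = 301.541519

301.5415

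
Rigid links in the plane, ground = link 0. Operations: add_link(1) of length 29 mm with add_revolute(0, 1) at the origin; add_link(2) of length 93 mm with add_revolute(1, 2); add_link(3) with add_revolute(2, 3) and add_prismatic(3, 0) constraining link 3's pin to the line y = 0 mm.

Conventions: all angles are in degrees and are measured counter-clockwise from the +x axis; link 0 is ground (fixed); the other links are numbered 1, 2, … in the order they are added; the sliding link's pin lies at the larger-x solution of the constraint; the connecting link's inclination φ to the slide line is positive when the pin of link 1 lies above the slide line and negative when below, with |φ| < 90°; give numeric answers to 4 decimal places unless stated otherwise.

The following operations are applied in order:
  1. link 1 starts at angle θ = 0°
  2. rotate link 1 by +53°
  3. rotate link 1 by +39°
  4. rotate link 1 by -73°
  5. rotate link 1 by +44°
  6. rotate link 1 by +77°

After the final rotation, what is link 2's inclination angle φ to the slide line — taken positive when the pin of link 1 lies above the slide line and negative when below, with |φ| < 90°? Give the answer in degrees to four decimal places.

geometry: r = 29 mm, L = 93 mm, e = 0 mm; θ starts at 0°
rotate link 1 by +53°: θ ← 0° +53° = 53°
rotate link 1 by +39°: θ ← 53° +39° = 92°
rotate link 1 by -73°: θ ← 92° -73° = 19°
rotate link 1 by +44°: θ ← 19° +44° = 63°
rotate link 1 by +77°: θ ← 63° +77° = 140°
h = r sin θ − e = 18.640841 − 0 = 18.640841
sin φ = h / L = 18.640841 / 93 = 0.20043915
φ = arcsin(0.20043915) = 11.562640°

11.5626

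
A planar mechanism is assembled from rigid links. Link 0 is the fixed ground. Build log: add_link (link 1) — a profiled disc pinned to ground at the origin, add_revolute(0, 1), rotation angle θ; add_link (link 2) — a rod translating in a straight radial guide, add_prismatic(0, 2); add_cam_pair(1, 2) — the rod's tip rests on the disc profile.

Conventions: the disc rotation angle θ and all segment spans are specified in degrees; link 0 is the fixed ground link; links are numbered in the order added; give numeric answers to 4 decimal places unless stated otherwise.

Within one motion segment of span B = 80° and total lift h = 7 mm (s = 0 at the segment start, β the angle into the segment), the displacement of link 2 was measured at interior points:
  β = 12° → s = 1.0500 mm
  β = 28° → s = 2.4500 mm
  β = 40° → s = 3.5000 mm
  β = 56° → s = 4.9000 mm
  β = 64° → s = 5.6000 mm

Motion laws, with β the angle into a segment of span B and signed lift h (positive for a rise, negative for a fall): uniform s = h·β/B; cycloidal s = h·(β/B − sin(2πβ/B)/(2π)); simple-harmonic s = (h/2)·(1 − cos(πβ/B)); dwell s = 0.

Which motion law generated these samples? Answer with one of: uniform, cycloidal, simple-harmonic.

candidates at β/B = r: uniform s = h·r (linear in β); cycloidal s = h·(r − sin(2πr)/(2π)); simple-harmonic s = (h/2)(1 − cos(πr))
β=12°: printed 1.0500 | uniform 1.0500, cycloidal 0.1487, simple-harmonic 0.3815
β=28°: printed 2.4500 | uniform 2.4500, cycloidal 1.5487, simple-harmonic 1.9110
β=40°: printed 3.5000 | uniform 3.5000, cycloidal 3.5000, simple-harmonic 3.5000
β=56°: printed 4.9000 | uniform 4.9000, cycloidal 5.9596, simple-harmonic 5.5572
β=64°: printed 5.6000 | uniform 5.6000, cycloidal 6.6596, simple-harmonic 6.3316
only one law matches every sample → uniform

uniform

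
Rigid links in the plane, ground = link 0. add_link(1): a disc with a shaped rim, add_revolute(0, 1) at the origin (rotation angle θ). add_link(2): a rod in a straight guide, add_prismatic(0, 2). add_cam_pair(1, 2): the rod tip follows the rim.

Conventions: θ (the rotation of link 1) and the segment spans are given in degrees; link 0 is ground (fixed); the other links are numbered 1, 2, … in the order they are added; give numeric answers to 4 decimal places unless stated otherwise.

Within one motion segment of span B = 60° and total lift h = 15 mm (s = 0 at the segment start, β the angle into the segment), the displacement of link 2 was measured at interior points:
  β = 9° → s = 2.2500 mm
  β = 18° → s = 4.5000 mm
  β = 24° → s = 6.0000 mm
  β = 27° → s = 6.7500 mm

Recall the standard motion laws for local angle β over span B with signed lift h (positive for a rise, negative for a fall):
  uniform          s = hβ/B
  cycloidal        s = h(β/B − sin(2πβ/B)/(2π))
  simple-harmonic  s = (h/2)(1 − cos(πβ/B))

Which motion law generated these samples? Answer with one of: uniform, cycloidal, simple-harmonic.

candidates at β/B = r: uniform s = h·r (linear in β); cycloidal s = h·(r − sin(2πr)/(2π)); simple-harmonic s = (h/2)(1 − cos(πr))
β=9°: printed 2.2500 | uniform 2.2500, cycloidal 0.3186, simple-harmonic 0.8175
β=18°: printed 4.5000 | uniform 4.5000, cycloidal 2.2295, simple-harmonic 3.0916
β=24°: printed 6.0000 | uniform 6.0000, cycloidal 4.5968, simple-harmonic 5.1824
β=27°: printed 6.7500 | uniform 6.7500, cycloidal 6.0123, simple-harmonic 6.3267
only one law matches every sample → uniform

uniform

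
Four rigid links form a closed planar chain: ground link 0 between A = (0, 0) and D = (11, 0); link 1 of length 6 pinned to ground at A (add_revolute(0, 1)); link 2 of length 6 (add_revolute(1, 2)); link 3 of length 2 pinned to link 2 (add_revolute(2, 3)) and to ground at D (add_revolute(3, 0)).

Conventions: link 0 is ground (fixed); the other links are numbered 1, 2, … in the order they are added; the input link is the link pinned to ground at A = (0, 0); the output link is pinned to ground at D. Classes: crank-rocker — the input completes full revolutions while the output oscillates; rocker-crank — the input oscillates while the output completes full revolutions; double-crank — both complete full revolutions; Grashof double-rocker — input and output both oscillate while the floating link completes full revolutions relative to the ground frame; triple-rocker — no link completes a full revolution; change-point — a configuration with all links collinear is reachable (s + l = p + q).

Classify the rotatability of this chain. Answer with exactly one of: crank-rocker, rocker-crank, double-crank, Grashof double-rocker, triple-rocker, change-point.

lengths: ground=11, input=6, coupler=6, output=2
sorted: s=2 (shortest), l=11 (longest), p+q=12
s + l = 13 vs p + q = 12
s + l > p + q → non-Grashof → no link fully rotates → triple-rocker

triple-rocker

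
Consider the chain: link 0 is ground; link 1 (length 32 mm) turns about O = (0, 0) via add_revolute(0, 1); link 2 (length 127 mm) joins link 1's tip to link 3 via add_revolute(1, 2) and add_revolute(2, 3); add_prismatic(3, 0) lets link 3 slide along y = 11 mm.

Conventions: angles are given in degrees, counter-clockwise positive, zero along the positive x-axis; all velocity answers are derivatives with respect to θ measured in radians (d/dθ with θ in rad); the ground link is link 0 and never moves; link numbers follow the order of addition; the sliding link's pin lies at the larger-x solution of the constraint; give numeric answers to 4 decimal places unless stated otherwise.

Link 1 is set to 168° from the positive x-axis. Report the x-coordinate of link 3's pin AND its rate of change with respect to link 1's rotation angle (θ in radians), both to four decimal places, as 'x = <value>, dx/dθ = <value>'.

geometry: r = 32 mm, L = 127 mm, e = 11 mm
crank pin P = (r cos θ, r sin θ) = (-31.300723, 6.653174)
h = r sin θ − e = 6.653174 − 11 = -4.346826
x = r cos θ + √(L² − h²) = -31.300723 + 126.925589 = 95.624866
dx/dθ = −r sin θ − h·r cos θ/√(L² − h²) (θ in radians; h = -4.346826) = -7.725131

x = 95.6249, dx/dθ = -7.7251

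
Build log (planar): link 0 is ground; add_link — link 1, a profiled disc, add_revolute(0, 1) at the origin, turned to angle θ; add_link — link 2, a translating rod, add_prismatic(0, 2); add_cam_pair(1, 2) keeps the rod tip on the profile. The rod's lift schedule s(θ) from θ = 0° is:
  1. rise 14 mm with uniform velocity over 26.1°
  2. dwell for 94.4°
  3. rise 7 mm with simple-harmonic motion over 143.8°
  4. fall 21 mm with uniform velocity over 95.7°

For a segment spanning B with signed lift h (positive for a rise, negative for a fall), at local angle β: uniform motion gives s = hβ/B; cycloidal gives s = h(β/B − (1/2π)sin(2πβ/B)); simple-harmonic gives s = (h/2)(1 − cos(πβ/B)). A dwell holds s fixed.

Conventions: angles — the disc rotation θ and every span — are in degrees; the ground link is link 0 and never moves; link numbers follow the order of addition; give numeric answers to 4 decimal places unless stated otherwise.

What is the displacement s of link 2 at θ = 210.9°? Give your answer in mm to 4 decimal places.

seg 1 [0°–26.1°] uniform, h=14: full span → s += 14 → s = 14.0000
seg 2 [26.1°–120.5°] dwell: s stays 14.0000
seg 3 [120.5°–264.3°] simple-harmonic, h=7: θ=210.9° here. β=90.4, B=143.8. 7/2·(1 − cos(π·0.6287)) = 4.8764 → s = 18.8764

18.8764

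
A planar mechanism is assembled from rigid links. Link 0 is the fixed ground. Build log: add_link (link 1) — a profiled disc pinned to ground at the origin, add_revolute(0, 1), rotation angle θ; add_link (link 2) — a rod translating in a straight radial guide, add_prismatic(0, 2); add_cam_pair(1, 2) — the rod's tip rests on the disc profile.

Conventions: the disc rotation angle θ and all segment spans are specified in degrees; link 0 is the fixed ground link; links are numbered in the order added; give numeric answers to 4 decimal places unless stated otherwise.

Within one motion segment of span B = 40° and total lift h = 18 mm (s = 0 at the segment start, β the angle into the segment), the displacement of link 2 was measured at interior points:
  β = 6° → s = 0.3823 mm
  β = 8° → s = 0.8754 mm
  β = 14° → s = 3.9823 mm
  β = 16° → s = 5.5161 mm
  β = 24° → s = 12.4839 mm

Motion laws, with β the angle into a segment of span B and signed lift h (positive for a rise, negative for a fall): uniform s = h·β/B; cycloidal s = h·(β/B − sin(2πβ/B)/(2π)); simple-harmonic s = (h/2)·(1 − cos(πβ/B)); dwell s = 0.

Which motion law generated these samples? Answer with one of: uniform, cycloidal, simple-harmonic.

candidates at β/B = r: uniform s = h·r (linear in β); cycloidal s = h·(r − sin(2πr)/(2π)); simple-harmonic s = (h/2)(1 − cos(πr))
β=6°: printed 0.3823 | uniform 2.7000, cycloidal 0.3823, simple-harmonic 0.9809
β=8°: printed 0.8754 | uniform 3.6000, cycloidal 0.8754, simple-harmonic 1.7188
β=14°: printed 3.9823 | uniform 6.3000, cycloidal 3.9823, simple-harmonic 4.9141
β=16°: printed 5.5161 | uniform 7.2000, cycloidal 5.5161, simple-harmonic 6.2188
β=24°: printed 12.4839 | uniform 10.8000, cycloidal 12.4839, simple-harmonic 11.7812
only one law matches every sample → cycloidal

cycloidal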